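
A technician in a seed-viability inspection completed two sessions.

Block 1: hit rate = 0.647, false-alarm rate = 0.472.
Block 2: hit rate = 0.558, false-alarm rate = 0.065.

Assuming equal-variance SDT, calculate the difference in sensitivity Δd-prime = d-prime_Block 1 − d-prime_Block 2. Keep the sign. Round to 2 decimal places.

Δd-prime = -1.21

Block 1: z(0.647) = 0.377, z(0.472) = -0.070, d' = 0.447
Block 2: z(0.558) = 0.146, z(0.065) = -1.514, d' = 1.660
Δd' = d'_Block 1 − d'_Block 2 = 0.447 − 1.660 = -1.213
Block 2 has the higher sensitivity.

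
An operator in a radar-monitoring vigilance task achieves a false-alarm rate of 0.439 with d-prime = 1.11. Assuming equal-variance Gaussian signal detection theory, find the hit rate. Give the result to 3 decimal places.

z(false-alarm rate) = z(0.439) = -0.1535
z(H) = z(FA) + d' = -0.1535 + 1.11 = 0.9565
hit rate = Φ(0.9565) = 0.8306

hit rate = 0.831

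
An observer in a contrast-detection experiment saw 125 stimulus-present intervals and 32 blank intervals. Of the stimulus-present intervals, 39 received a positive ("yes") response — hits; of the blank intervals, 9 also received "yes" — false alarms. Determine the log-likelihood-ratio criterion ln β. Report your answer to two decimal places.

ln β = 0.05

H = 39/125 = 0.3120
FA = 9/32 = 0.2812
z(0.3120) = -0.490, z(0.2812) = -0.579
ln β = −½·[z(H)² − z(FA)²] = −0.5 × (0.240 − 0.335) = 0.0475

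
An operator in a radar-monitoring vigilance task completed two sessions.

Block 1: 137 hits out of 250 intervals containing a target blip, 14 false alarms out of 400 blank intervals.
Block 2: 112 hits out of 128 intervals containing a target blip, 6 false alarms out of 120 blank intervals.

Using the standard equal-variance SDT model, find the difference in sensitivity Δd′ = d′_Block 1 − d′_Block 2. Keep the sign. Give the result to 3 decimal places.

Block 1: z(0.5480) = 0.1206, z(0.0350) = -1.8119, d' = 1.9325
Block 2: z(0.8750) = 1.1503, z(0.0500) = -1.6449, d' = 2.7952
Δd' = d'_Block 1 − d'_Block 2 = 1.9325 − 2.7952 = -0.8627
Block 2 has the higher sensitivity.

Δd′ = -0.863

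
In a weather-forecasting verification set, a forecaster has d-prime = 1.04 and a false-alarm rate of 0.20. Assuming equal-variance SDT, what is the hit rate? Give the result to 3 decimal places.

z(false-alarm rate) = z(0.20) = -0.8416
z(H) = z(FA) + d' = -0.8416 + 1.04 = 0.1984
hit rate = Φ(0.1984) = 0.5786

hit rate = 0.579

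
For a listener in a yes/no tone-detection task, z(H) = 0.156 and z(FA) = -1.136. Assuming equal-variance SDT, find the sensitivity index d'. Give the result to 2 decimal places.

d' = z(H) − z(FA) = 0.156 − (-1.136) = 1.292

d' = 1.29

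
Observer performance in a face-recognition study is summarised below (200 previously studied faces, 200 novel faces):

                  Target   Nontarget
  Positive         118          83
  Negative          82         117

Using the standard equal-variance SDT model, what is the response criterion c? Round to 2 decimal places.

c = -0.01

H = 118/200 = 0.5900
FA = 83/200 = 0.4150
Φ⁻¹(H) = 0.2275
Φ⁻¹(FA) = -0.2147
c = −½·[z(H) + z(FA)] = −0.5 × (0.2275 + (-0.2147)) = -0.0064
c < 0: the observer has a liberal response bias.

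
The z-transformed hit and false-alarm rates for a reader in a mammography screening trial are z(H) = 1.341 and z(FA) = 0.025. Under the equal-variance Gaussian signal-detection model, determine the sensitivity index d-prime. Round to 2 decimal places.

d-prime = 1.32

d' = z(H) − z(FA) = 1.341 − 0.025 = 1.316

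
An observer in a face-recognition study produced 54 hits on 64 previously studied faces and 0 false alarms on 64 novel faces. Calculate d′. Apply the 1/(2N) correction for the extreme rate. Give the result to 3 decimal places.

The false-alarm rate is 0/64 = 0, so apply the 1/(2N) correction: FA → 1/(2·64) = 0.00781.
z(H) = z(0.84375) = 1.0100
z(FA) = z(0.00781) = -2.4177
d' = 1.0100 − (-2.4177) = 3.4277

d′ = 3.428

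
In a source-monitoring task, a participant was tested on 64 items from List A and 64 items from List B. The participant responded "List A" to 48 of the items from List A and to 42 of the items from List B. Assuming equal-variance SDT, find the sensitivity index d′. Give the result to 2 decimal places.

H = 48/64 = 0.7500
FA = 42/64 = 0.6562
Φ⁻¹(H) = Φ⁻¹(0.7500) = 0.6745
Φ⁻¹(FA) = Φ⁻¹(0.6562) = 0.4021
d' = z(H) − z(FA) = 0.6745 − 0.4021 = 0.2724

d′ = 0.27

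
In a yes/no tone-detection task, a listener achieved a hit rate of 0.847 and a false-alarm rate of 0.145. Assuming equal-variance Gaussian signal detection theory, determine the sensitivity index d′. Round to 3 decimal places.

z(0.847) = 1.0237, z(0.145) = -1.0581
d' = z(H) − z(FA) = 1.0237 − (-1.0581) = 2.0818

d′ = 2.082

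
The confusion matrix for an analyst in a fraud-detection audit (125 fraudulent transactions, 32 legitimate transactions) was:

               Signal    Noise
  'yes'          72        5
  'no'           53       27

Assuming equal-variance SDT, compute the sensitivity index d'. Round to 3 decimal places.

H = 72/125 = 0.5760
FA = 5/32 = 0.1562
z(0.5760) = 0.1917, z(0.1562) = -1.0102
d' = z(H) − z(FA) = 0.1917 − (-1.0102) = 1.2019

d' = 1.202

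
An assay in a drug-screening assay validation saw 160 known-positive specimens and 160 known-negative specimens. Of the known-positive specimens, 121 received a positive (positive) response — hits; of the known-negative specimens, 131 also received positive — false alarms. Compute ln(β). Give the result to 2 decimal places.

H = 121/160 = 0.7562
FA = 131/160 = 0.8187
Φ⁻¹(0.7562) = 0.694, Φ⁻¹(0.8187) = 0.910
ln β = −½·[z(H)² − z(FA)²] = −0.5 × (0.482 − 0.828) = 0.173

ln β = 0.17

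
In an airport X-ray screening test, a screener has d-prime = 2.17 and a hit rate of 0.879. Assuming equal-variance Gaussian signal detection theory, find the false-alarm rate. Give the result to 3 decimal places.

z(hit rate) = z(0.879) = 1.1700
z(FA) = z(H) − d' = 1.1700 − 2.17 = -1.0000
false-alarm rate = Φ(-1.0000) = 0.1587

false-alarm rate = 0.159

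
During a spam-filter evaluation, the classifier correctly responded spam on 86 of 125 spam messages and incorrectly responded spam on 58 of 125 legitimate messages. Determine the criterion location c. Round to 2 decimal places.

c = -0.20

H = 86/125 = 0.6880
FA = 58/125 = 0.4640
z(H) = 0.490
z(FA) = -0.090
c = −½·[z(H) + z(FA)] = −0.5 × (0.490 + (-0.090)) = -0.200
c < 0: the classifier has a liberal response bias.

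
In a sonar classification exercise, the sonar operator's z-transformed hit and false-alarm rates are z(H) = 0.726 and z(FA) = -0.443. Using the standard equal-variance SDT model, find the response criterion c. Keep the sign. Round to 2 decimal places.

c = -0.14

c = −½·[z(H) + z(FA)] = −½·(0.726 + (-0.443)) = -0.1415
c < 0: the sonar operator has a liberal response bias.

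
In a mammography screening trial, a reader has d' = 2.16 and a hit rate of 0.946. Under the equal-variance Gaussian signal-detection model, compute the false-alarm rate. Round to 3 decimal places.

z(hit rate) = z(0.946) = 1.6072
z(FA) = z(H) − d' = 1.6072 − 2.16 = -0.5528
false-alarm rate = Φ(-0.5528) = 0.2902

false-alarm rate = 0.290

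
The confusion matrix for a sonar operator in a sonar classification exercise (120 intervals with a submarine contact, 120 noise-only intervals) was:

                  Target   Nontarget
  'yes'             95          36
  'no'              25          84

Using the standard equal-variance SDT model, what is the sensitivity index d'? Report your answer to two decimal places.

d' = 1.34

H = 95/120 = 0.7917
FA = 36/120 = 0.3000
Φ⁻¹(H) = Φ⁻¹(0.7917) = 0.812
Φ⁻¹(FA) = Φ⁻¹(0.3000) = -0.524
d' = z(H) − z(FA) = 0.812 − (-0.524) = 1.336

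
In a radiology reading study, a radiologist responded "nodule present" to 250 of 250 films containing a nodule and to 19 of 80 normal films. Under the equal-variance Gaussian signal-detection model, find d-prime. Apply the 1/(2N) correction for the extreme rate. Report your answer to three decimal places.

d-prime = 3.593

The hit rate is 250/250 = 1, so apply the 1/(2N) correction: H → 1 − 1/(2·250) = 0.99800.
z(H) = z(0.99800) = 2.8782
z(FA) = z(0.23750) = -0.7144
d' = 2.8782 − (-0.7144) = 3.5926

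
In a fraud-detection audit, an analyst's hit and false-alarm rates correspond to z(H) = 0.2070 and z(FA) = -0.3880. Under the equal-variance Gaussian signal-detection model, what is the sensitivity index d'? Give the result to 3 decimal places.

d' = 0.595

d' = z(H) − z(FA) = 0.2070 − (-0.3880) = 0.5950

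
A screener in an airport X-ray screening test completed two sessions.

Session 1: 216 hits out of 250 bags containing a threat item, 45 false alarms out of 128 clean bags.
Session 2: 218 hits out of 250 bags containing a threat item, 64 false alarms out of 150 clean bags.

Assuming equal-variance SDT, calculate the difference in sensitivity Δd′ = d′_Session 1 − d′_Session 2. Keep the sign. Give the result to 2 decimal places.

Δd′ = 0.16

Session 1: z(0.8640) = 1.098, z(0.3516) = -0.381, d' = 1.479
Session 2: z(0.8720) = 1.136, z(0.4267) = -0.185, d' = 1.321
Δd' = d'_Session 1 − d'_Session 2 = 1.479 − 1.321 = 0.158
Session 1 has the higher sensitivity.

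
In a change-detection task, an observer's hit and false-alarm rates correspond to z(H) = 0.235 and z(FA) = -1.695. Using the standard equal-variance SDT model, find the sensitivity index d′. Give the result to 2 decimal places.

d' = z(H) − z(FA) = 0.235 − (-1.695) = 1.930

d′ = 1.93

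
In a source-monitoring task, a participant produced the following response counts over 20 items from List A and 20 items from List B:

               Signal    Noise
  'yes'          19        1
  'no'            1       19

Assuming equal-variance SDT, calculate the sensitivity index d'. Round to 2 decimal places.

d' = 3.29

H = 19/20 = 0.9500
FA = 1/20 = 0.0500
Φ⁻¹(H) = Φ⁻¹(0.9500) = 1.645
Φ⁻¹(FA) = Φ⁻¹(0.0500) = -1.645
d' = z(H) − z(FA) = 1.645 − (-1.645) = 3.290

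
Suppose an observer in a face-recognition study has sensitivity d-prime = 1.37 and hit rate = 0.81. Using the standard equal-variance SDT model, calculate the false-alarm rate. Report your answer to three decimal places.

z(hit rate) = z(0.81) = 0.8779
z(FA) = z(H) − d' = 0.8779 − 1.37 = -0.4921
false-alarm rate = Φ(-0.4921) = 0.3113

false-alarm rate = 0.311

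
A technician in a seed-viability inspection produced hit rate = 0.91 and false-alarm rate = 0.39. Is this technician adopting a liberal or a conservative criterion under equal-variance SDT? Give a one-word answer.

liberal

z(H) = 1.341, z(FA) = -0.279
c = −½·(z(H) + z(FA)) = -0.531
c < 0 → liberal criterion (biased toward responding “yes”).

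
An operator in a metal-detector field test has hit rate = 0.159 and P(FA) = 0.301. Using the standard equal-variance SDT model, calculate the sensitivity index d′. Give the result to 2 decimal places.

d′ = -0.48

Φ⁻¹(H) = Φ⁻¹(0.159) = -0.9986
Φ⁻¹(FA) = Φ⁻¹(0.301) = -0.5215
d' = z(H) − z(FA) = -0.9986 − (-0.5215) = -0.4771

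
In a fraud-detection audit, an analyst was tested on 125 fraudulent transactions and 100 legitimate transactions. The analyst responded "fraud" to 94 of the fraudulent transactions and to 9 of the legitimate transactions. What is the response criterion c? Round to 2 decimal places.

H = 94/125 = 0.7520
FA = 9/100 = 0.0900
z(H) = z(0.7520) = 0.681
z(FA) = z(0.0900) = -1.341
c = −½·[z(H) + z(FA)] = −0.5 × (0.681 + (-1.341)) = 0.330

c = 0.33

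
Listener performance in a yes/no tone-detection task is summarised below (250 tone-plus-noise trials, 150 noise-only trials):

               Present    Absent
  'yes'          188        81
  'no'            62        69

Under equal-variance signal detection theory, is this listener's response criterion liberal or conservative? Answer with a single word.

liberal

z(H) = 0.681, z(FA) = 0.100
c = −½·(z(H) + z(FA)) = -0.3905
c < 0 → liberal criterion (biased toward responding “yes”).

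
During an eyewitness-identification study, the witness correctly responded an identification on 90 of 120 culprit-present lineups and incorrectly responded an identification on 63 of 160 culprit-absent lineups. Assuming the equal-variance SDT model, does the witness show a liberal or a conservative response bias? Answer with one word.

liberal

z(H) = 0.674, z(FA) = -0.270
c = −½·(z(H) + z(FA)) = -0.202
c < 0 → liberal criterion (biased toward responding “yes”).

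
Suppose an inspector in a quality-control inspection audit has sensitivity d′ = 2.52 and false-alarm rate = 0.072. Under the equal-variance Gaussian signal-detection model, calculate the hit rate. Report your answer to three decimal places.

hit rate = 0.855

z(false-alarm rate) = z(0.072) = -1.4611
z(H) = z(FA) + d' = -1.4611 + 2.52 = 1.0589
hit rate = Φ(1.0589) = 0.8552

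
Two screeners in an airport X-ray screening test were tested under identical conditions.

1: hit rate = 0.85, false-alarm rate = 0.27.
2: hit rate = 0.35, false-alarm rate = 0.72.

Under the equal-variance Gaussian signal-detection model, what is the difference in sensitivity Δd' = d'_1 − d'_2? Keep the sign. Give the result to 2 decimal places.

1: z(0.85) = 1.036, z(0.27) = -0.613, d' = 1.649
2: z(0.35) = -0.385, z(0.72) = 0.583, d' = -0.968
Δd' = d'_1 − d'_2 = 1.649 − (-0.968) = 2.617
1 has the higher sensitivity.

Δd' = 2.62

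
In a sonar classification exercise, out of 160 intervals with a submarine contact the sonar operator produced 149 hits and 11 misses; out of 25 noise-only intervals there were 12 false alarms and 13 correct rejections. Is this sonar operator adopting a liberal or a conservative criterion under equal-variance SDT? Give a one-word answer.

z(H) = 1.485, z(FA) = -0.050
c = −½·(z(H) + z(FA)) = -0.7175
c < 0 → liberal criterion (biased toward responding “yes”).

liberal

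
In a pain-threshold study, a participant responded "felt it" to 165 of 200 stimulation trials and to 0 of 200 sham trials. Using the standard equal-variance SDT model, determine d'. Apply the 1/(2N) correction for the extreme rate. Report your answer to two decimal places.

The false-alarm rate is 0/200 = 0, so apply the 1/(2N) correction: FA → 1/(2·200) = 0.00250.
z(H) = z(0.82500) = 0.935
z(FA) = z(0.00250) = -2.807
d' = 0.935 − (-2.807) = 3.742

d' = 3.74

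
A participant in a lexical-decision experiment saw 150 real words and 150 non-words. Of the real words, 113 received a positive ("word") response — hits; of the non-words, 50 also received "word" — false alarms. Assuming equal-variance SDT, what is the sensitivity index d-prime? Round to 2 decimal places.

d-prime = 1.12

H = 113/150 = 0.7533
FA = 50/150 = 0.3333
Φ⁻¹(0.7533) = 0.6849, Φ⁻¹(0.3333) = -0.4308
d' = z(H) − z(FA) = 0.6849 − (-0.4308) = 1.1157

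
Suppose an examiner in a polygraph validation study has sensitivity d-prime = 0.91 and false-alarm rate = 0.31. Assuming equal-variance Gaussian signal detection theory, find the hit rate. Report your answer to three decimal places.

hit rate = 0.661

z(false-alarm rate) = z(0.31) = -0.4959
z(H) = z(FA) + d' = -0.4959 + 0.91 = 0.4141
hit rate = Φ(0.4141) = 0.6606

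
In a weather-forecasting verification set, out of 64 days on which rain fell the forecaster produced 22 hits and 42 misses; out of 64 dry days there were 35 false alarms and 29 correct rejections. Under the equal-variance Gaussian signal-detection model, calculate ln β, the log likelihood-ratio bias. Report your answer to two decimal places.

ln β = -0.07

H = 22/64 = 0.3438
FA = 35/64 = 0.5469
Φ⁻¹(0.3438) = -0.402, Φ⁻¹(0.5469) = 0.118
ln β = −½·[z(H)² − z(FA)²] = −0.5 × (0.162 − 0.014) = -0.074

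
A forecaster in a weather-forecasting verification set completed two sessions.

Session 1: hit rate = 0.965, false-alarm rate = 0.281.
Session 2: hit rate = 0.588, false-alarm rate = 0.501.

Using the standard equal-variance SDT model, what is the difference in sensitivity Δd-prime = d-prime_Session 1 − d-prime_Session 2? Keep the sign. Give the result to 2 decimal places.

Δd-prime = 2.17

Session 1: z(0.965) = 1.812, z(0.281) = -0.580, d' = 2.392
Session 2: z(0.588) = 0.222, z(0.501) = 0.003, d' = 0.219
Δd' = d'_Session 1 − d'_Session 2 = 2.392 − 0.219 = 2.173
Session 1 has the higher sensitivity.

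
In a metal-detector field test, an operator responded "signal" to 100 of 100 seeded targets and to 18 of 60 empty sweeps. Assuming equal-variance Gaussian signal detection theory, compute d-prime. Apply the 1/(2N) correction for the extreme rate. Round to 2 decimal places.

The hit rate is 100/100 = 1, so apply the 1/(2N) correction: H → 1 − 1/(2·100) = 0.99500.
z(H) = z(0.99500) = 2.576
z(FA) = z(0.30000) = -0.524
d' = 2.576 − (-0.524) = 3.100

d-prime = 3.10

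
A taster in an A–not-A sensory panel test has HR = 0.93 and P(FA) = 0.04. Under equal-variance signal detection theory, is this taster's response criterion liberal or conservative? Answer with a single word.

z(H) = 1.476, z(FA) = -1.751
c = −½·(z(H) + z(FA)) = 0.1375
c > 0 → conservative criterion (biased toward responding “no”).

conservative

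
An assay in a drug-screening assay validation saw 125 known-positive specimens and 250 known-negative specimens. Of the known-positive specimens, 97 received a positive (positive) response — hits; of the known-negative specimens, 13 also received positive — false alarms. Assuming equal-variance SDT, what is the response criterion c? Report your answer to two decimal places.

H = 97/125 = 0.7760
FA = 13/250 = 0.0520
z(H) = 0.759
z(FA) = -1.626
c = −½·[z(H) + z(FA)] = −0.5 × (0.759 + (-1.626)) = 0.4335
c > 0: the assay has a conservative response bias.

c = 0.43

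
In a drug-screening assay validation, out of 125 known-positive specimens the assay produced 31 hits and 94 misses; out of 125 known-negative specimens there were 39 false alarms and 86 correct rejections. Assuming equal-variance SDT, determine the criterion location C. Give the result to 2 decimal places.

C = 0.59

H = 31/125 = 0.2480
FA = 39/125 = 0.3120
z(H) = z(0.2480) = -0.681
z(FA) = z(0.3120) = -0.490
c = −½·[z(H) + z(FA)] = −0.5 × (-0.681 + (-0.490)) = 0.5855
c > 0: the assay has a conservative response bias.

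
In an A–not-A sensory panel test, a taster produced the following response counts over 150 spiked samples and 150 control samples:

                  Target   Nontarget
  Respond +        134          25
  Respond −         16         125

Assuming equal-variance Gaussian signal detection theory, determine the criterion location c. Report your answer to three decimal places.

H = 134/150 = 0.8933
FA = 25/150 = 0.1667
z(0.8933) = 1.2443, z(0.1667) = -0.9673
c = −½·[z(H) + z(FA)] = −0.5 × (1.2443 + (-0.9673)) = -0.1385

c = -0.139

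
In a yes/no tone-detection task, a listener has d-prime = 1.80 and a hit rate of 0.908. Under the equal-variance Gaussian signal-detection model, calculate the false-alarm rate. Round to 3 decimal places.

z(hit rate) = z(0.908) = 1.3285
z(FA) = z(H) − d' = 1.3285 − 1.80 = -0.4715
false-alarm rate = Φ(-0.4715) = 0.3186

false-alarm rate = 0.319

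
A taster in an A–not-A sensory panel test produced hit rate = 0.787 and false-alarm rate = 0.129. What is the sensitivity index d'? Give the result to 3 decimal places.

z(0.787) = 0.7961, z(0.129) = -1.1311
d' = z(H) − z(FA) = 0.7961 − (-1.1311) = 1.9272

d' = 1.927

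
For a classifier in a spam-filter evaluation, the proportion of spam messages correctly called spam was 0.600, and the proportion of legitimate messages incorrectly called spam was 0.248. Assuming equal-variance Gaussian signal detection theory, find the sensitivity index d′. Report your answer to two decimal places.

z(0.600) = 0.253, z(0.248) = -0.681
d' = z(H) − z(FA) = 0.253 − (-0.681) = 0.934

d′ = 0.93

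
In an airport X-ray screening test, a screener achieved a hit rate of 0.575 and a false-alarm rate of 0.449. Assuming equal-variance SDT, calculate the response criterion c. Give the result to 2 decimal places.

Φ⁻¹(H) = Φ⁻¹(0.575) = 0.189
Φ⁻¹(FA) = Φ⁻¹(0.449) = -0.128
c = −½·[z(H) + z(FA)] = −0.5 × (0.189 + (-0.128)) = -0.0305
c < 0: the screener has a liberal response bias.

c = -0.03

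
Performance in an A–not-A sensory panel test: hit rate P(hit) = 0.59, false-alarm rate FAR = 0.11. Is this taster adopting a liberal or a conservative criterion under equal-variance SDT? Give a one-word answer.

conservative

z(H) = 0.228, z(FA) = -1.227
c = −½·(z(H) + z(FA)) = 0.4995
c > 0 → conservative criterion (biased toward responding “no”).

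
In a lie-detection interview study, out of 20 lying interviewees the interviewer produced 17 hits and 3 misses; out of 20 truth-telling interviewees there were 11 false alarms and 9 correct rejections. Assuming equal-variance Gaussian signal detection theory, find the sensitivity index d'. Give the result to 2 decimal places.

d' = 0.91

H = 17/20 = 0.8500
FA = 11/20 = 0.5500
Φ⁻¹(0.8500) = 1.036, Φ⁻¹(0.5500) = 0.126
d' = z(H) − z(FA) = 1.036 − 0.126 = 0.910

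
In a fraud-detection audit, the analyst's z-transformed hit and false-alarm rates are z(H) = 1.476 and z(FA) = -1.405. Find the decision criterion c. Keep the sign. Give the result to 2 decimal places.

c = -0.04

c = −½·[z(H) + z(FA)] = −½·(1.476 + (-1.405)) = -0.0355
c < 0: the analyst has a liberal response bias.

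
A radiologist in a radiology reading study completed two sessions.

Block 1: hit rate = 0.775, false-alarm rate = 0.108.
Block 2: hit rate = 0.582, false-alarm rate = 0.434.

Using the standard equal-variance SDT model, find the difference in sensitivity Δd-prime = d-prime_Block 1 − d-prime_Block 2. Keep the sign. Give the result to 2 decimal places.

Δd-prime = 1.62

Block 1: z(0.775) = 0.755, z(0.108) = -1.237, d' = 1.992
Block 2: z(0.582) = 0.207, z(0.434) = -0.166, d' = 0.373
Δd' = d'_Block 1 − d'_Block 2 = 1.992 − 0.373 = 1.619
Block 1 has the higher sensitivity.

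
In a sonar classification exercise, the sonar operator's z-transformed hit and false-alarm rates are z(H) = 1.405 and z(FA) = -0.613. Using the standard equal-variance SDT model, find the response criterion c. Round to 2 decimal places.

c = -0.40

c = −½·[z(H) + z(FA)] = −½·(1.405 + (-0.613)) = -0.396
c < 0: the sonar operator has a liberal response bias.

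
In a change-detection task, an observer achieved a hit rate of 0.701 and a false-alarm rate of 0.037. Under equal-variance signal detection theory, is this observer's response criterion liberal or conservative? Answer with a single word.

conservative

z(H) = 0.527, z(FA) = -1.787
c = −½·(z(H) + z(FA)) = 0.630
c > 0 → conservative criterion (biased toward responding “no”).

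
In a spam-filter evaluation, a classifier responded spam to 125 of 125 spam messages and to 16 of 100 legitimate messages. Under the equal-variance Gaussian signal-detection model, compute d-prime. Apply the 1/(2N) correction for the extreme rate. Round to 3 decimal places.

The hit rate is 125/125 = 1, so apply the 1/(2N) correction: H → 1 − 1/(2·125) = 0.99600.
z(H) = z(0.99600) = 2.6521
z(FA) = z(0.16000) = -0.9945
d' = 2.6521 − (-0.9945) = 3.6466

d-prime = 3.647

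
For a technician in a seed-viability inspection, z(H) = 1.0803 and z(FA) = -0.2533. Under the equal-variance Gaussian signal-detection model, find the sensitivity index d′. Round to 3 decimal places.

d' = z(H) − z(FA) = 1.0803 − (-0.2533) = 1.3336

d′ = 1.334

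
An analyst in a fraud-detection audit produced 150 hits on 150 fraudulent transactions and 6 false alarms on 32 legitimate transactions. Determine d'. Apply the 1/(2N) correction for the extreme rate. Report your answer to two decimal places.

d' = 3.60

The hit rate is 150/150 = 1, so apply the 1/(2N) correction: H → 1 − 1/(2·150) = 0.99667.
z(H) = z(0.99667) = 2.713
z(FA) = z(0.18750) = -0.887
d' = 2.713 − (-0.887) = 3.600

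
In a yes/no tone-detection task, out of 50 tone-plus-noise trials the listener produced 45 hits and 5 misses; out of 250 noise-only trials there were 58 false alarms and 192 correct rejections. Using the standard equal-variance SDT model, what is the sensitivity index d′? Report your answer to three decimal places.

H = 45/50 = 0.9000
FA = 58/250 = 0.2320
Φ⁻¹(0.9000) = 1.2816, Φ⁻¹(0.2320) = -0.7323
d' = z(H) − z(FA) = 1.2816 − (-0.7323) = 2.0139

d′ = 2.014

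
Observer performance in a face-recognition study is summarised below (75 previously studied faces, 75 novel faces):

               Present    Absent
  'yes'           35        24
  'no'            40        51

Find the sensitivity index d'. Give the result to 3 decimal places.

H = 35/75 = 0.4667
FA = 24/75 = 0.3200
z(H) = -0.0836
z(FA) = -0.4677
d' = z(H) − z(FA) = -0.0836 − (-0.4677) = 0.3841

d' = 0.384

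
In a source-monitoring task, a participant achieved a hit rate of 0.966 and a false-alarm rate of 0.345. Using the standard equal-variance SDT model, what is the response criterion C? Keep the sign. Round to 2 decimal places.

z(0.966) = 1.8250, z(0.345) = -0.3989
c = −½·[z(H) + z(FA)] = −0.5 × (1.8250 + (-0.3989)) = -0.71305

C = -0.71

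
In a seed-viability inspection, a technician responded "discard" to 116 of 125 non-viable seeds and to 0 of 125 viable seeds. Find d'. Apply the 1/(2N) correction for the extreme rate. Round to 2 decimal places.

d' = 4.11

The false-alarm rate is 0/125 = 0, so apply the 1/(2N) correction: FA → 1/(2·125) = 0.00400.
z(H) = z(0.92800) = 1.461
z(FA) = z(0.00400) = -2.652
d' = 1.461 − (-2.652) = 4.113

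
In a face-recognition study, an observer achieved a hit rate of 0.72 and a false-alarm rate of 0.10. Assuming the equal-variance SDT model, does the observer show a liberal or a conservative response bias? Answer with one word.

z(H) = 0.583, z(FA) = -1.282
c = −½·(z(H) + z(FA)) = 0.3495
c > 0 → conservative criterion (biased toward responding “no”).

conservative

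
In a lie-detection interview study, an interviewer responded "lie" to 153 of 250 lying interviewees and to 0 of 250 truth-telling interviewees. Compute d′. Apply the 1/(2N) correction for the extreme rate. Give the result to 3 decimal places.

d′ = 3.163

The false-alarm rate is 0/250 = 0, so apply the 1/(2N) correction: FA → 1/(2·250) = 0.00200.
z(H) = z(0.61200) = 0.2845
z(FA) = z(0.00200) = -2.8782
d' = 0.2845 − (-2.8782) = 3.1627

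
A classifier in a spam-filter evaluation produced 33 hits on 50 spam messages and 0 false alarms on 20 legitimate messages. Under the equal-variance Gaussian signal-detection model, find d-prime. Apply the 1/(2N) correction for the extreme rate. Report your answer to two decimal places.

d-prime = 2.37

The false-alarm rate is 0/20 = 0, so apply the 1/(2N) correction: FA → 1/(2·20) = 0.02500.
z(H) = z(0.66000) = 0.412
z(FA) = z(0.02500) = -1.960
d' = 0.412 − (-1.960) = 2.372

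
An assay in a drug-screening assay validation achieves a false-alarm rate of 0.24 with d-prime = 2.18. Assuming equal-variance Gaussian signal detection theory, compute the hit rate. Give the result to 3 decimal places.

hit rate = 0.930

z(false-alarm rate) = z(0.24) = -0.7063
z(H) = z(FA) + d' = -0.7063 + 2.18 = 1.4737
hit rate = Φ(1.4737) = 0.9297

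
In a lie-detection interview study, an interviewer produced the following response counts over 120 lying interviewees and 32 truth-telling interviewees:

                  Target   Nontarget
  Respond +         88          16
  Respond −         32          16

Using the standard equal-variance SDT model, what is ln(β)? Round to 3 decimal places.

ln β = -0.194

H = 88/120 = 0.7333
FA = 16/32 = 0.5000
Φ⁻¹(0.7333) = 0.6228, Φ⁻¹(0.5000) = 0.0000
ln β = −½·[z(H)² − z(FA)²] = −0.5 × (0.3879 − 0.0000) = -0.19395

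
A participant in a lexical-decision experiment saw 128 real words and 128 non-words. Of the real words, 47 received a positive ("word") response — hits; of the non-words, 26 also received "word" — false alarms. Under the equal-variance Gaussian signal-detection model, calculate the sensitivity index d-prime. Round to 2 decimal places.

d-prime = 0.49

H = 47/128 = 0.3672
FA = 26/128 = 0.2031
z(H) = z(0.3672) = -0.339
z(FA) = z(0.2031) = -0.831
d' = z(H) − z(FA) = -0.339 − (-0.831) = 0.492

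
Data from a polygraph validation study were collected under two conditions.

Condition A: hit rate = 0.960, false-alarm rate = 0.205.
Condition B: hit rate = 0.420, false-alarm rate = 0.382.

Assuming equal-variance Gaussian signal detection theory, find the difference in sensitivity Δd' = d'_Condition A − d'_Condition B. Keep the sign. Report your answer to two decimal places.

Condition A: z(0.960) = 1.751, z(0.205) = -0.824, d' = 2.575
Condition B: z(0.420) = -0.202, z(0.382) = -0.300, d' = 0.098
Δd' = d'_Condition A − d'_Condition B = 2.575 − 0.098 = 2.477
Condition A has the higher sensitivity.

Δd' = 2.48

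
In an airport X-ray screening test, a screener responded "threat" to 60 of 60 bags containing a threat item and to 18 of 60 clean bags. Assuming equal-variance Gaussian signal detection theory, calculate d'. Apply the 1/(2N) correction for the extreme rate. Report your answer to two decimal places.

The hit rate is 60/60 = 1, so apply the 1/(2N) correction: H → 1 − 1/(2·60) = 0.99167.
z(H) = z(0.99167) = 2.394
z(FA) = z(0.30000) = -0.524
d' = 2.394 − (-0.524) = 2.918

d' = 2.92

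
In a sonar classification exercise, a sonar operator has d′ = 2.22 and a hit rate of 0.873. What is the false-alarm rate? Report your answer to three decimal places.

z(hit rate) = z(0.873) = 1.1407
z(FA) = z(H) − d' = 1.1407 − 2.22 = -1.0793
false-alarm rate = Φ(-1.0793) = 0.1402

false-alarm rate = 0.140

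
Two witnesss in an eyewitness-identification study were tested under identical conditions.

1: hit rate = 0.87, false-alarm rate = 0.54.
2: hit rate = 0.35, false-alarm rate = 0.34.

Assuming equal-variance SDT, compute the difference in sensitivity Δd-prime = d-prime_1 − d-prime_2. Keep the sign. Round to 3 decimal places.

Δd-prime = 0.999

1: z(0.87) = 1.1264, z(0.54) = 0.1004, d' = 1.0260
2: z(0.35) = -0.3853, z(0.34) = -0.4125, d' = 0.0272
Δd' = d'_1 − d'_2 = 1.0260 − 0.0272 = 0.9988
1 has the higher sensitivity.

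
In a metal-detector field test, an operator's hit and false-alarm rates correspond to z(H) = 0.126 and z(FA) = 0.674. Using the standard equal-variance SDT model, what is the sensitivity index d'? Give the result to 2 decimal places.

d' = z(H) − z(FA) = 0.126 − 0.674 = -0.548

d' = -0.55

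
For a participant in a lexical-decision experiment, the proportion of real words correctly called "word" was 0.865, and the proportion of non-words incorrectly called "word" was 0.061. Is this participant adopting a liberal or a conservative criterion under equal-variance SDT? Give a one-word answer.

z(H) = 1.103, z(FA) = -1.546
c = −½·(z(H) + z(FA)) = 0.2215
c > 0 → conservative criterion (biased toward responding “no”).

conservative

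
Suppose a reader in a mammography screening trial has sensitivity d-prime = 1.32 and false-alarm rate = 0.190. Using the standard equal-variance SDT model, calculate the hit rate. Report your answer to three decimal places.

z(false-alarm rate) = z(0.190) = -0.8779
z(H) = z(FA) + d' = -0.8779 + 1.32 = 0.4421
hit rate = Φ(0.4421) = 0.6708

hit rate = 0.671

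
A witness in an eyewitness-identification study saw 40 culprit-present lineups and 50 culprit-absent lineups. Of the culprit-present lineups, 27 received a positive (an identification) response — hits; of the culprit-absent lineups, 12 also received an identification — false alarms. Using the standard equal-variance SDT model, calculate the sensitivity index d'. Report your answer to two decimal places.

H = 27/40 = 0.6750
FA = 12/50 = 0.2400
z(H) = 0.4538
z(FA) = -0.7063
d' = z(H) − z(FA) = 0.4538 − (-0.7063) = 1.1601

d' = 1.16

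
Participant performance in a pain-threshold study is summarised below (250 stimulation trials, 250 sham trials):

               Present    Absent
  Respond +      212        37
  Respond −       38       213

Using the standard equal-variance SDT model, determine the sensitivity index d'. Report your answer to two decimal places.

H = 212/250 = 0.8480
FA = 37/250 = 0.1480
Φ⁻¹(H) = Φ⁻¹(0.8480) = 1.028
Φ⁻¹(FA) = Φ⁻¹(0.1480) = -1.045
d' = z(H) − z(FA) = 1.028 − (-1.045) = 2.073

d' = 2.07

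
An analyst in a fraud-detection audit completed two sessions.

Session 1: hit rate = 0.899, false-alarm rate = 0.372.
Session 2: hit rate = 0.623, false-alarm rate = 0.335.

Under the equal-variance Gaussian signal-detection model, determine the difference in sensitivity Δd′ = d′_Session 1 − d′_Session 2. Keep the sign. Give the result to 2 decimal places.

Δd′ = 0.86

Session 1: z(0.899) = 1.276, z(0.372) = -0.327, d' = 1.603
Session 2: z(0.623) = 0.313, z(0.335) = -0.426, d' = 0.739
Δd' = d'_Session 1 − d'_Session 2 = 1.603 − 0.739 = 0.864
Session 1 has the higher sensitivity.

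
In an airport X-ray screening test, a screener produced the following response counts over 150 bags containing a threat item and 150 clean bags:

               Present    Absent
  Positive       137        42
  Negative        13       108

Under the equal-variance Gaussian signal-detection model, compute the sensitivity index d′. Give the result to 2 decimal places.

d′ = 1.94

H = 137/150 = 0.9133
FA = 42/150 = 0.2800
Φ⁻¹(H) = 1.361
Φ⁻¹(FA) = -0.583
d' = z(H) − z(FA) = 1.361 − (-0.583) = 1.944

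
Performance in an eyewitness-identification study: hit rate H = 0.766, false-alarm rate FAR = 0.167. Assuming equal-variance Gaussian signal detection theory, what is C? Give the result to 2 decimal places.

z(0.766) = 0.7257, z(0.167) = -0.9661
c = −½·[z(H) + z(FA)] = −0.5 × (0.7257 + (-0.9661)) = 0.1202
c > 0: the witness has a conservative response bias.

C = 0.12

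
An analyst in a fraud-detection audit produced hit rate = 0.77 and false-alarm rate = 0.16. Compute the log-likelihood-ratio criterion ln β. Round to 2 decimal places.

z(H) = 0.739
z(FA) = -0.994
ln β = −½·[z(H)² − z(FA)²] = −0.5 × (0.546 − 0.988) = 0.221

ln β = 0.22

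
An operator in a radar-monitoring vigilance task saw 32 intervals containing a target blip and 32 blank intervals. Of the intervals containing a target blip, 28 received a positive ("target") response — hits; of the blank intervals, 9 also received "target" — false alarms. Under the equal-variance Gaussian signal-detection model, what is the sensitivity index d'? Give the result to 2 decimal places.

d' = 1.73

H = 28/32 = 0.8750
FA = 9/32 = 0.2812
Φ⁻¹(0.8750) = 1.150, Φ⁻¹(0.2812) = -0.579
d' = z(H) − z(FA) = 1.150 − (-0.579) = 1.729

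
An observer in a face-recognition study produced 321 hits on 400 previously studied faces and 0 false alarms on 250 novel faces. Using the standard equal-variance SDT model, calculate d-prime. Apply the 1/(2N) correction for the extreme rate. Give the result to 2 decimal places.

d-prime = 3.73

The false-alarm rate is 0/250 = 0, so apply the 1/(2N) correction: FA → 1/(2·250) = 0.00200.
z(H) = z(0.80250) = 0.851
z(FA) = z(0.00200) = -2.878
d' = 0.851 − (-2.878) = 3.729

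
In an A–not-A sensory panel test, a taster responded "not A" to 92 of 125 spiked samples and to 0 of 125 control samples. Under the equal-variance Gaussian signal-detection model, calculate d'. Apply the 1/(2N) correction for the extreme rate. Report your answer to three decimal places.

The false-alarm rate is 0/125 = 0, so apply the 1/(2N) correction: FA → 1/(2·125) = 0.00400.
z(H) = z(0.73600) = 0.6311
z(FA) = z(0.00400) = -2.6521
d' = 0.6311 − (-2.6521) = 3.2832

d' = 3.283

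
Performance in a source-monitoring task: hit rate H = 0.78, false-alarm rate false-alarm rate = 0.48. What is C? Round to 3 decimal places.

C = -0.361

z(H) = z(0.78) = 0.7722
z(FA) = z(0.48) = -0.0502
c = −½·[z(H) + z(FA)] = −0.5 × (0.7722 + (-0.0502)) = -0.3610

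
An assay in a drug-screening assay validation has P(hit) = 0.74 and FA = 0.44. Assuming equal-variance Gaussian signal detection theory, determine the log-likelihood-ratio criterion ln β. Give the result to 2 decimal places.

ln β = -0.20

z(H) = z(0.74) = 0.643
z(FA) = z(0.44) = -0.151
ln β = −½·[z(H)² − z(FA)²] = −0.5 × (0.413 − 0.023) = -0.195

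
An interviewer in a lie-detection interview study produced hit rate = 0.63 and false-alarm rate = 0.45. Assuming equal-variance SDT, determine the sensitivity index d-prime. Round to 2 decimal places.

d-prime = 0.46

z(0.63) = 0.332, z(0.45) = -0.126
d' = z(H) − z(FA) = 0.332 − (-0.126) = 0.458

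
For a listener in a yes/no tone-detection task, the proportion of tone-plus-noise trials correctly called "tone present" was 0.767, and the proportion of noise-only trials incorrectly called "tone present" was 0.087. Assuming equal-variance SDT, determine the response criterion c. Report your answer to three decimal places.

Φ⁻¹(H) = 0.7290
Φ⁻¹(FA) = -1.3595
c = −½·[z(H) + z(FA)] = −0.5 × (0.7290 + (-1.3595)) = 0.31525
c > 0: the listener has a conservative response bias.

c = 0.315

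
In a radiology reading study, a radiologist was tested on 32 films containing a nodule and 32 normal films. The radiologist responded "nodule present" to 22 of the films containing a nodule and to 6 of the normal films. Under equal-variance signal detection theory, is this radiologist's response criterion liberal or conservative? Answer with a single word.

conservative

z(H) = 0.489, z(FA) = -0.887
c = −½·(z(H) + z(FA)) = 0.199
c > 0 → conservative criterion (biased toward responding “no”).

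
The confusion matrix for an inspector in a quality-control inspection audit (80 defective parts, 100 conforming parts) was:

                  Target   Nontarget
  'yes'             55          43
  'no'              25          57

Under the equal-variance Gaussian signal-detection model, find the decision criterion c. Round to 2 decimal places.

H = 55/80 = 0.6875
FA = 43/100 = 0.4300
z(H) = 0.489
z(FA) = -0.176
c = −½·[z(H) + z(FA)] = −0.5 × (0.489 + (-0.176)) = -0.1565
c < 0: the inspector has a liberal response bias.

c = -0.16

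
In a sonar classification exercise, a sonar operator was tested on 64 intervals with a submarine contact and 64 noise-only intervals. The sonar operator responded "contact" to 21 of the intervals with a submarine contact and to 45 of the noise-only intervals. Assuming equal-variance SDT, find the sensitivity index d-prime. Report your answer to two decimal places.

H = 21/64 = 0.3281
FA = 45/64 = 0.7031
Φ⁻¹(0.3281) = -0.445, Φ⁻¹(0.7031) = 0.533
d' = z(H) − z(FA) = -0.445 − 0.533 = -0.978

d-prime = -0.98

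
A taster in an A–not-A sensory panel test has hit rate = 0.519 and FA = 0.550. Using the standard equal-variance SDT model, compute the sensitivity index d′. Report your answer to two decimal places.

d′ = -0.08

z(0.519) = 0.048, z(0.550) = 0.126
d' = z(H) − z(FA) = 0.048 − 0.126 = -0.078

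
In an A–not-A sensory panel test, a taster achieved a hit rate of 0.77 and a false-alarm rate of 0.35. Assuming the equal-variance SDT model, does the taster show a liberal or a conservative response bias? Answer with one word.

z(H) = 0.739, z(FA) = -0.385
c = −½·(z(H) + z(FA)) = -0.177
c < 0 → liberal criterion (biased toward responding “yes”).

liberal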